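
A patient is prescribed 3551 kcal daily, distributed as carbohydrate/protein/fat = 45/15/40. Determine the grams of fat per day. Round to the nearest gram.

158 g/day

Fat energy = 40% × 3551 = 1420.4 kcal.
At 9 kcal/g: 1420.4 ÷ 9 = 157.8222 g.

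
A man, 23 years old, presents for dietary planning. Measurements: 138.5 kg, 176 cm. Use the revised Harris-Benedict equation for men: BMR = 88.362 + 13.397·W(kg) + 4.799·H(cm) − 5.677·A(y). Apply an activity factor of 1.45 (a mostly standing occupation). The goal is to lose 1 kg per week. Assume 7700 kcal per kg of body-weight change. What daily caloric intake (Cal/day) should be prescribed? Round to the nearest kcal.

Harris-Benedict: BMR = 88.362 + 13.397(138.5) + 4.799(176) − 5.677(23) = 2657.8995 kcal/day.
TEE = 2657.8995 × 1.45 = 3853.9543 kcal/day.
Required daily deficit = 1 × 7700 ÷ 7 = 1100 kcal/day.
Target intake = 3853.9543 − 1100 = 2753.9543 kcal/day.

2754 Cal/day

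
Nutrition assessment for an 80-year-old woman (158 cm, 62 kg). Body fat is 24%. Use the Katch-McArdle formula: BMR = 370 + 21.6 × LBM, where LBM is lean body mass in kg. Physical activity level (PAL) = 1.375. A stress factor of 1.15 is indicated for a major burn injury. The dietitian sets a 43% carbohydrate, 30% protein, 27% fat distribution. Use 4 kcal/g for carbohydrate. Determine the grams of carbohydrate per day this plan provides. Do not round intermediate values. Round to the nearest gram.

236 g/day

LBM = 62 × (1 − 0.24) = 47.12 kg. Katch-McArdle: BMR = 370 + 21.6 × 47.12 = 1387.792 kcal/day.
TEE = 1387.792 × 1.375 = 1908.214 kcal/day.
With stress factor 1.15: 1908.214 × 1.15 = 2194.4461 kcal/day.
Carbohydrate energy = 43% × 2194.4461 = 943.6118 kcal.
Carbohydrate = 943.6118 ÷ 4 kcal/g = 235.903 g.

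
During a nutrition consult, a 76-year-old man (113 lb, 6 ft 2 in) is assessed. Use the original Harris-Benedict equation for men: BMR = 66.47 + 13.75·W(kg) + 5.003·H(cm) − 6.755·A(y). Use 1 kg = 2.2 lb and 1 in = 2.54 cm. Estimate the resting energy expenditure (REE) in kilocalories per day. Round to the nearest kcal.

1200 kilocalories per day

Convert to metric: weight = 113 ÷ 2.2 = 51.3636 kg; height = (6×12 + 2) × 2.54 = 74 × 2.54 = 187.96 cm.
Harris-Benedict: BMR = 66.47 + 13.75(51.3636) + 5.003(187.96) − 6.755(76) = 1199.7039 kcal/day.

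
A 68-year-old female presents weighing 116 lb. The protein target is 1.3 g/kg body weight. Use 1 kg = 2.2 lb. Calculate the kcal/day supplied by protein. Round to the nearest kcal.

Weight in kg = 116 ÷ 2.2 = 52.7273 kg.
Protein = 1.3 g/kg × 52.7273 kg = 68.5455 g/day.
Protein energy = 68.5455 g × 4 kcal/g = 274.1818 kcal/day.

274 kcal/day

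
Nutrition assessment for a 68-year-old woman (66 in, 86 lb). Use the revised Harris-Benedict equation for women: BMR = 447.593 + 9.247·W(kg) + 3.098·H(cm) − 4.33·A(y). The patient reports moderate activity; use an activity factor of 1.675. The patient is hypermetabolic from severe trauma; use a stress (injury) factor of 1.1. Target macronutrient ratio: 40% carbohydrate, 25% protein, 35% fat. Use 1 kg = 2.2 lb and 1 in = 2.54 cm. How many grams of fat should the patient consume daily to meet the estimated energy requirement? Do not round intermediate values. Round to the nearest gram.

74 g/day

Convert to metric: weight = 86 ÷ 2.2 = 39.0909 kg; height = 66 × 2.54 = 167.64 cm.
Harris-Benedict: BMR = 447.593 + 9.247(39.0909) + 3.098(167.64) − 4.33(68) = 1033.9754 kcal/day.
TEE = 1033.9754 × 1.675 = 1731.9087 kcal/day.
With stress factor 1.1: 1731.9087 × 1.1 = 1905.0996 kcal/day.
Fat energy = 35% × 1905.0996 = 666.7849 kcal.
Fat = 666.7849 ÷ 9 kcal/g = 74.0872 g.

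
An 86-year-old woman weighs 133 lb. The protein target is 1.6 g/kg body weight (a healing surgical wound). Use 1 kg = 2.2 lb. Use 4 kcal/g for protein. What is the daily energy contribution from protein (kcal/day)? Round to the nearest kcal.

387 kcal/day

Weight in kg = 133 ÷ 2.2 = 60.4545 kg.
Protein = 1.6 g/kg × 60.4545 kg = 96.7273 g/day.
Protein energy = 96.7273 g × 4 kcal/g = 386.9091 kcal/day.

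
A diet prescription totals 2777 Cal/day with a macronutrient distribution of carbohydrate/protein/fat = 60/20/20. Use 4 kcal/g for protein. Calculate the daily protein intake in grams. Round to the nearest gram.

Protein energy = 20% × 2777 = 555.4 kcal.
At 4 kcal/g: 555.4 ÷ 4 = 138.85 g.

139 g/day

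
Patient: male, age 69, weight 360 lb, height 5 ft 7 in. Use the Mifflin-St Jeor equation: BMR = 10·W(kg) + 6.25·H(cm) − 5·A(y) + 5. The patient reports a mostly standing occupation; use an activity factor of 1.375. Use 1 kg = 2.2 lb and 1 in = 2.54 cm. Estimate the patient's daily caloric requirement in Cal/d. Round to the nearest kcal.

Convert to metric: weight = 360 ÷ 2.2 = 163.6364 kg; height = (5×12 + 7) × 2.54 = 67 × 2.54 = 170.18 cm.
Mifflin-St Jeor (male): BMR = 10(163.6364) + 6.25(170.18) − 5(69) + 5 = 1636.3636 + 1063.625 − 345 + 5 = 2359.9886 kcal/day.
TEE = BMR × activity factor = 2359.9886 × 1.375 = 3244.9844 kcal/day.

3245 Cal/d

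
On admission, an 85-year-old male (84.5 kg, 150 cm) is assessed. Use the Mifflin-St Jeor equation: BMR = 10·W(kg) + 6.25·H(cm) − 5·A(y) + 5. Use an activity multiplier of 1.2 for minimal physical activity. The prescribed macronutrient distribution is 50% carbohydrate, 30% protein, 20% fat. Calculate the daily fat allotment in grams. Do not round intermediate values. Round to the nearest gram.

Mifflin-St Jeor (male): BMR = 10(84.5) + 6.25(150) − 5(85) + 5 = 845 + 937.5 − 425 + 5 = 1362.5 kcal/day.
TEE = 1362.5 × 1.2 = 1635 kcal/day.
Fat energy = 20% × 1635 = 327 kcal.
Fat = 327 ÷ 9 kcal/g = 36.3333 g.

36 g/day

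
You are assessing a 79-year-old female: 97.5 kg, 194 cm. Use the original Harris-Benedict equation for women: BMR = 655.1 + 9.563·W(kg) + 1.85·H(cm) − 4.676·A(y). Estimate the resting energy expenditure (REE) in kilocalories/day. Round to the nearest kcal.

1577 kilocalories/day

Harris-Benedict: BMR = 655.1 + 9.563(97.5) + 1.85(194) − 4.676(79) = 1576.9885 kcal/day.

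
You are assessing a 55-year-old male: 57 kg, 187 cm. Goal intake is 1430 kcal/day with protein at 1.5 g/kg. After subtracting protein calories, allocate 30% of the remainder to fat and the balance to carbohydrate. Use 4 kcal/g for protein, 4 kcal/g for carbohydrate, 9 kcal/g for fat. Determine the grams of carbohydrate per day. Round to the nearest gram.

Protein = 1.5 × 57 = 85.5 g → 85.5 × 4 = 342 kcal.
Non-protein calories = 1430 − 342 = 1088 kcal.
Fat: 30% × 1088 = 326.4 kcal; carbohydrate: 761.6 kcal.
Carbohydrate: 761.6 kcal ÷ 4 kcal/g = 190.4 g.

190 g/day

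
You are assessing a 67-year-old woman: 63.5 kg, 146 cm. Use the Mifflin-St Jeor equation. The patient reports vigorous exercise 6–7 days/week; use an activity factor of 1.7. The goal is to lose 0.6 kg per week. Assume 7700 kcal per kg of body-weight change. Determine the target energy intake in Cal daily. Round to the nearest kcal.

1128 Cal daily

Mifflin-St Jeor (female): BMR = 10(63.5) + 6.25(146) − 5(67) − 161 = 635 + 912.5 − 335 − 161 = 1051.5 kcal/day.
TEE = 1051.5 × 1.7 = 1787.55 kcal/day.
Required daily deficit = 0.6 × 7700 ÷ 7 = 660 kcal/day.
Target intake = 1787.55 − 660 = 1127.55 kcal/day.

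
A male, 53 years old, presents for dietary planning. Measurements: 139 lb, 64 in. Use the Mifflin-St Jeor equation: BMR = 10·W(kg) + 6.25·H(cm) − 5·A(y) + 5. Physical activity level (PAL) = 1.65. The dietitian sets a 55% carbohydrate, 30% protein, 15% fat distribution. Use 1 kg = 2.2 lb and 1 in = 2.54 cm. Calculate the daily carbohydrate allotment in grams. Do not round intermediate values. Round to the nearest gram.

Convert to metric: weight = 139 ÷ 2.2 = 63.1818 kg; height = 64 × 2.54 = 162.56 cm.
Mifflin-St Jeor (male): BMR = 10(63.1818) + 6.25(162.56) − 5(53) + 5 = 631.8182 + 1016 − 265 + 5 = 1387.8182 kcal/day.
TEE = 1387.8182 × 1.65 = 2289.9 kcal/day.
Carbohydrate energy = 55% × 2289.9 = 1259.445 kcal.
Carbohydrate = 1259.445 ÷ 4 kcal/g = 314.8613 g.

315 g/day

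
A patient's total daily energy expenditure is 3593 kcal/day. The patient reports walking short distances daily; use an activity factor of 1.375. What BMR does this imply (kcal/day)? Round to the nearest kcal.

2613 kcal/day

BMR = TEE ÷ activity factor = 3593 ÷ 1.375 = 2613.0909 kcal/day.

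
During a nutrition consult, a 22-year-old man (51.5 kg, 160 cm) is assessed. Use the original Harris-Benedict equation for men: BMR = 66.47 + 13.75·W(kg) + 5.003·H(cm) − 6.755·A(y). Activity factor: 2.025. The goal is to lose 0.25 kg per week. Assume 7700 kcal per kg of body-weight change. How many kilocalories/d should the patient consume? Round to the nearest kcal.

Harris-Benedict: BMR = 66.47 + 13.75(51.5) + 5.003(160) − 6.755(22) = 1426.465 kcal/day.
TEE = 1426.465 × 2.025 = 2888.5916 kcal/day.
Required daily deficit = 0.25 × 7700 ÷ 7 = 275 kcal/day.
Target intake = 2888.5916 − 275 = 2613.5916 kcal/day.

2614 kilocalories/d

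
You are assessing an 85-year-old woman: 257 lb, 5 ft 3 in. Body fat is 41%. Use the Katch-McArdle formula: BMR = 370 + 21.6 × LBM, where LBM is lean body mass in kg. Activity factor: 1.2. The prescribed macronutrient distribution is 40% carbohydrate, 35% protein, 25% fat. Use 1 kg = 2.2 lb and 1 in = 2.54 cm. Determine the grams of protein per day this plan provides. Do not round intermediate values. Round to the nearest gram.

195 g/day

Convert to metric: weight = 257 ÷ 2.2 = 116.8182 kg; height = (5×12 + 3) × 2.54 = 63 × 2.54 = 160.02 cm.
LBM = 116.8182 × (1 − 0.41) = 68.9227 kg. Katch-McArdle: BMR = 370 + 21.6 × 68.9227 = 1858.7309 kcal/day.
TEE = 1858.7309 × 1.2 = 2230.4771 kcal/day.
Protein energy = 35% × 2230.4771 = 780.667 kcal.
Protein = 780.667 ÷ 4 kcal/g = 195.1667 g.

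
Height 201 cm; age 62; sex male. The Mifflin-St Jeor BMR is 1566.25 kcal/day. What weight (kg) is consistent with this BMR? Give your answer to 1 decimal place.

1566.25 = 10·W + 6.25(201) − 5(62) + 5
10·W = 1566.25 − 951.25 = 615, so W = 61.5 kg.

61.5 kg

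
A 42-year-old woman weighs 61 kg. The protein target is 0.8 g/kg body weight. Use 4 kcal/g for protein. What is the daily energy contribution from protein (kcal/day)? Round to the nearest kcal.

195 kcal/day

Protein = 0.8 g/kg × 61 kg = 48.8 g/day.
Protein energy = 48.8 g × 4 kcal/g = 195.2 kcal/day.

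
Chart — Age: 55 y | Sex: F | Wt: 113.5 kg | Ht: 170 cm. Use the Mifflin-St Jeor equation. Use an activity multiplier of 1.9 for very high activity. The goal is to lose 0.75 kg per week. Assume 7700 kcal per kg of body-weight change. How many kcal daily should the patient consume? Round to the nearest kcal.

Mifflin-St Jeor (female): BMR = 10(113.5) + 6.25(170) − 5(55) − 161 = 1135 + 1062.5 − 275 − 161 = 1761.5 kcal/day.
TEE = 1761.5 × 1.9 = 3346.85 kcal/day.
Required daily deficit = 0.75 × 7700 ÷ 7 = 825 kcal/day.
Target intake = 3346.85 − 825 = 2521.85 kcal/day.

2522 kcal daily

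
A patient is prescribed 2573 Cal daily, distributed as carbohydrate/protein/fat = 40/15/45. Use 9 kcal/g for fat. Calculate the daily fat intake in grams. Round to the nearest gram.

Fat energy = 45% × 2573 = 1157.85 kcal.
At 9 kcal/g: 1157.85 ÷ 9 = 128.65 g.

129 g/day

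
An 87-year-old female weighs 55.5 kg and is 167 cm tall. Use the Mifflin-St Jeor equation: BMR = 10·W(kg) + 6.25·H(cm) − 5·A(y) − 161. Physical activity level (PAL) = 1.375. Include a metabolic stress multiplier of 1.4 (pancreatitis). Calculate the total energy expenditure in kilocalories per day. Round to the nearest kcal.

Mifflin-St Jeor (female): BMR = 10(55.5) + 6.25(167) − 5(87) − 161 = 555 + 1043.75 − 435 − 161 = 1002.75 kcal/day.
TEE = BMR × activity factor = 1002.75 × 1.375 = 1378.7813 kcal/day.
Apply stress factor: 1378.7813 × 1.4 = 1930.2938 kcal/day.

1930 kilocalories per day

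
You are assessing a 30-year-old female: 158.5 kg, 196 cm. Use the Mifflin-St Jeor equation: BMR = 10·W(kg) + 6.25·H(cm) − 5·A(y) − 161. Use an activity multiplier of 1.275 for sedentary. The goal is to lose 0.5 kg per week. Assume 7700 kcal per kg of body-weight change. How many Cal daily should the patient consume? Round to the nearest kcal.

2636 Cal daily

Mifflin-St Jeor (female): BMR = 10(158.5) + 6.25(196) − 5(30) − 161 = 1585 + 1225 − 150 − 161 = 2499 kcal/day.
TEE = 2499 × 1.275 = 3186.225 kcal/day.
Required daily deficit = 0.5 × 7700 ÷ 7 = 550 kcal/day.
Target intake = 3186.225 − 550 = 2636.225 kcal/day.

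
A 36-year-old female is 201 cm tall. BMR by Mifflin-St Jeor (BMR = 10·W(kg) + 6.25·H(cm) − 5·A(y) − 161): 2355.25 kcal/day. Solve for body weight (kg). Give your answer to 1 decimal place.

2355.25 = 10·W + 6.25(201) − 5(36) − 161
10·W = 2355.25 − 915.25 = 1440, so W = 144 kg.

144.0 kg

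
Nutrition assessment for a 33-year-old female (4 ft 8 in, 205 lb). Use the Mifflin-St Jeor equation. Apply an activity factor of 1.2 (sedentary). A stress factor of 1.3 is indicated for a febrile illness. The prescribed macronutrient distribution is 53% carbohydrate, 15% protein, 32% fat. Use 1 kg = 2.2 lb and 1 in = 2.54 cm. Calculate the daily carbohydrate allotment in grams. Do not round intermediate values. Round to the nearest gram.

309 g/day

Convert to metric: weight = 205 ÷ 2.2 = 93.1818 kg; height = (4×12 + 8) × 2.54 = 56 × 2.54 = 142.24 cm.
Mifflin-St Jeor (female): BMR = 10(93.1818) + 6.25(142.24) − 5(33) − 161 = 931.8182 + 889 − 165 − 161 = 1494.8182 kcal/day.
TEE = 1494.8182 × 1.2 = 1793.7818 kcal/day.
With stress factor 1.3: 1793.7818 × 1.3 = 2331.9164 kcal/day.
Carbohydrate energy = 53% × 2331.9164 = 1235.9157 kcal.
Carbohydrate = 1235.9157 ÷ 4 kcal/g = 308.9789 g.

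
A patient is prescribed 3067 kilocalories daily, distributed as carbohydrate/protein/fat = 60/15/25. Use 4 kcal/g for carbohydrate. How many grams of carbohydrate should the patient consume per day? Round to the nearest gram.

460 g/day

Carbohydrate energy = 60% × 3067 = 1840.2 kcal.
At 4 kcal/g: 1840.2 ÷ 4 = 460.05 g.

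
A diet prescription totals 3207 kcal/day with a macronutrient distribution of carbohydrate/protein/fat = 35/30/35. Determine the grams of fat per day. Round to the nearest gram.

Fat energy = 35% × 3207 = 1122.45 kcal.
At 9 kcal/g: 1122.45 ÷ 9 = 124.7167 g.

125 g/day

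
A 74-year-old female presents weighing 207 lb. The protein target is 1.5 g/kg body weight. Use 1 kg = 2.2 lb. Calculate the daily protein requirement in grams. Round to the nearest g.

141 g/day

Weight in kg = 207 ÷ 2.2 = 94.0909 kg.
Protein = 1.5 g/kg × 94.0909 kg = 141.1364 g/day.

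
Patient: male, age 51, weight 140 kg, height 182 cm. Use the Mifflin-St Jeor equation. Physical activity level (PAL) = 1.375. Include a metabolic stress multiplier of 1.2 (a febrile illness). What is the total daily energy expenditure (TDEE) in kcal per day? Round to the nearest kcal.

Mifflin-St Jeor (male): BMR = 10(140) + 6.25(182) − 5(51) + 5 = 1400 + 1137.5 − 255 + 5 = 2287.5 kcal/day.
TEE = BMR × activity factor = 2287.5 × 1.375 = 3145.3125 kcal/day.
Apply stress factor: 3145.3125 × 1.2 = 3774.375 kcal/day.

3774 kcal per day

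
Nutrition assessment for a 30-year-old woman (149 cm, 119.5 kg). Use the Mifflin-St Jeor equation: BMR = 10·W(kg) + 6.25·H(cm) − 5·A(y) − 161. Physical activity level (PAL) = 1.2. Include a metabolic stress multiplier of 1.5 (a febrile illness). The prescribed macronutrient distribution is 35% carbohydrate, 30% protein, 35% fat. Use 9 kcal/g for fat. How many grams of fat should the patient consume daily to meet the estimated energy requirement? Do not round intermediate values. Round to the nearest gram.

127 g/day

Mifflin-St Jeor (female): BMR = 10(119.5) + 6.25(149) − 5(30) − 161 = 1195 + 931.25 − 150 − 161 = 1815.25 kcal/day.
TEE = 1815.25 × 1.2 = 2178.3 kcal/day.
With stress factor 1.5: 2178.3 × 1.5 = 3267.45 kcal/day.
Fat energy = 35% × 3267.45 = 1143.6075 kcal.
Fat = 1143.6075 ÷ 9 kcal/g = 127.0675 g.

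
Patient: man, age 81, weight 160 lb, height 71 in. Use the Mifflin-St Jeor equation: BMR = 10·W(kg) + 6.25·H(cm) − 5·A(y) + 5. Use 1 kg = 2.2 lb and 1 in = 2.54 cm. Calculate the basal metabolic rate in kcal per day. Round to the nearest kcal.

1454 kcal per day

Convert to metric: weight = 160 ÷ 2.2 = 72.7273 kg; height = 71 × 2.54 = 180.34 cm.
Mifflin-St Jeor (male): BMR = 10(72.7273) + 6.25(180.34) − 5(81) + 5 = 727.2727 + 1127.125 − 405 + 5 = 1454.3977 kcal/day.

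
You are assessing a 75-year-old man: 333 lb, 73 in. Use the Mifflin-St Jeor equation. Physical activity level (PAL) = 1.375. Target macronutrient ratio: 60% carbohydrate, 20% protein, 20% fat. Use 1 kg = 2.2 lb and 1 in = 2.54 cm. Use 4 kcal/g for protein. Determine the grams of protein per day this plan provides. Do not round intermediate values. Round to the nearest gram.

158 g/day

Convert to metric: weight = 333 ÷ 2.2 = 151.3636 kg; height = 73 × 2.54 = 185.42 cm.
Mifflin-St Jeor (male): BMR = 10(151.3636) + 6.25(185.42) − 5(75) + 5 = 1513.6364 + 1158.875 − 375 + 5 = 2302.5114 kcal/day.
TEE = 2302.5114 × 1.375 = 3165.9531 kcal/day.
Protein energy = 20% × 3165.9531 = 633.1906 kcal.
Protein = 633.1906 ÷ 4 kcal/g = 158.2977 g.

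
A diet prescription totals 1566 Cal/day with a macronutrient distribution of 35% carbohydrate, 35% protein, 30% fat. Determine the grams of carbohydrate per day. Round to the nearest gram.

137 g/day

Carbohydrate energy = 35% × 1566 = 548.1 kcal.
At 4 kcal/g: 548.1 ÷ 4 = 137.025 g.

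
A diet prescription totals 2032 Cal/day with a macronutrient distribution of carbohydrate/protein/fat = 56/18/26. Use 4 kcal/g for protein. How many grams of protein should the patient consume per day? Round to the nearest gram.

Protein energy = 18% × 2032 = 365.76 kcal.
At 4 kcal/g: 365.76 ÷ 4 = 91.44 g.

91 g/day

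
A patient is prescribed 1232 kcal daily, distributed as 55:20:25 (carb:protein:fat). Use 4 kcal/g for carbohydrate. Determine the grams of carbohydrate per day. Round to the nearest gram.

Carbohydrate energy = 55% × 1232 = 677.6 kcal.
At 4 kcal/g: 677.6 ÷ 4 = 169.4 g.

169 g/day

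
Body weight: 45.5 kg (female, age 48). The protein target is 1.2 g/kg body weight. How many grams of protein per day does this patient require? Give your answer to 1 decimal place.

Protein = 1.2 g/kg × 45.5 kg = 54.6 g/day.

54.6 g/day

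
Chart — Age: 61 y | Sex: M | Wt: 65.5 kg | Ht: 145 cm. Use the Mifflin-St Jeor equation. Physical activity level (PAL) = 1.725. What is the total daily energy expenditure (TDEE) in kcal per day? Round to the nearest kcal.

2176 kcal per day

Mifflin-St Jeor (male): BMR = 10(65.5) + 6.25(145) − 5(61) + 5 = 655 + 906.25 − 305 + 5 = 1261.25 kcal/day.
TEE = BMR × activity factor = 1261.25 × 1.725 = 2175.6563 kcal/day.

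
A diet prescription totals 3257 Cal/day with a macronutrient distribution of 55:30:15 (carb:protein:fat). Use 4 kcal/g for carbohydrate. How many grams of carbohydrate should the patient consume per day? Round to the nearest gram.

Carbohydrate energy = 55% × 3257 = 1791.35 kcal.
At 4 kcal/g: 1791.35 ÷ 4 = 447.8375 g.

448 g/day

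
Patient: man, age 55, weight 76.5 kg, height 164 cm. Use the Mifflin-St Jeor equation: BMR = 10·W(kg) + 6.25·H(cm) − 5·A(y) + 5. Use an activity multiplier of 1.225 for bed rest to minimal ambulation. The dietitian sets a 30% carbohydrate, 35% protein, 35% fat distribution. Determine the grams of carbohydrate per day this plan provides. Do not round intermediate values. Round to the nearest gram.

140 g/day

Mifflin-St Jeor (male): BMR = 10(76.5) + 6.25(164) − 5(55) + 5 = 765 + 1025 − 275 + 5 = 1520 kcal/day.
TEE = 1520 × 1.225 = 1862 kcal/day.
Carbohydrate energy = 30% × 1862 = 558.6 kcal.
Carbohydrate = 558.6 ÷ 4 kcal/g = 139.65 g.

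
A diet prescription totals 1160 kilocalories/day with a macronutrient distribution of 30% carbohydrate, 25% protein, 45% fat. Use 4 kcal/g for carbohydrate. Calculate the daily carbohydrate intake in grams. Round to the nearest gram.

87 g/day

Carbohydrate energy = 30% × 1160 = 348 kcal.
At 4 kcal/g: 348 ÷ 4 = 87 g.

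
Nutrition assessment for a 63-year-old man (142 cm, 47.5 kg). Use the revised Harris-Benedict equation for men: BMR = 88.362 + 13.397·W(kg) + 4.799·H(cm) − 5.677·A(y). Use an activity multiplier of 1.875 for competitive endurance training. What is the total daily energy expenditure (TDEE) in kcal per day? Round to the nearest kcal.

1966 kcal per day

Harris-Benedict: BMR = 88.362 + 13.397(47.5) + 4.799(142) − 5.677(63) = 1048.5265 kcal/day.
TEE = BMR × activity factor = 1048.5265 × 1.875 = 1965.9872 kcal/day.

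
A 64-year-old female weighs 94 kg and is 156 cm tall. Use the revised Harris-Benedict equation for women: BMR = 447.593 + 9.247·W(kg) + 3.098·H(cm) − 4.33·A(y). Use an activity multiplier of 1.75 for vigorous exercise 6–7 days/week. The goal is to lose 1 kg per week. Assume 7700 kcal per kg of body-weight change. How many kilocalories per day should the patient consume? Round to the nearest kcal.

Harris-Benedict: BMR = 447.593 + 9.247(94) + 3.098(156) − 4.33(64) = 1522.979 kcal/day.
TEE = 1522.979 × 1.75 = 2665.2133 kcal/day.
Required daily deficit = 1 × 7700 ÷ 7 = 1100 kcal/day.
Target intake = 2665.2133 − 1100 = 1565.2133 kcal/day.

1565 kilocalories per day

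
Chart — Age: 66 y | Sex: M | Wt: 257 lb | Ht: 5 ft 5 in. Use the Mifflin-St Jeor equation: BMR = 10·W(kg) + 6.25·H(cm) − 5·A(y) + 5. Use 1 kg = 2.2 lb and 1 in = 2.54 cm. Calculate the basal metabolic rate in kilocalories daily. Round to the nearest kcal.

Convert to metric: weight = 257 ÷ 2.2 = 116.8182 kg; height = (5×12 + 5) × 2.54 = 65 × 2.54 = 165.1 cm.
Mifflin-St Jeor (male): BMR = 10(116.8182) + 6.25(165.1) − 5(66) + 5 = 1168.1818 + 1031.875 − 330 + 5 = 1875.0568 kcal/day.

1875 kilocalories daily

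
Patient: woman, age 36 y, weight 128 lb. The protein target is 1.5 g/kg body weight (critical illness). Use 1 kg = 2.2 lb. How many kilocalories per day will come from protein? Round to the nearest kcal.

349 kcal/day

Weight in kg = 128 ÷ 2.2 = 58.1818 kg.
Protein = 1.5 g/kg × 58.1818 kg = 87.2727 g/day.
Protein energy = 87.2727 g × 4 kcal/g = 349.0909 kcal/day.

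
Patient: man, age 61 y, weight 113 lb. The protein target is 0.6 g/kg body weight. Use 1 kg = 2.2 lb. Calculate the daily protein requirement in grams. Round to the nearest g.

Weight in kg = 113 ÷ 2.2 = 51.3636 kg.
Protein = 0.6 g/kg × 51.3636 kg = 30.8182 g/day.

31 g/day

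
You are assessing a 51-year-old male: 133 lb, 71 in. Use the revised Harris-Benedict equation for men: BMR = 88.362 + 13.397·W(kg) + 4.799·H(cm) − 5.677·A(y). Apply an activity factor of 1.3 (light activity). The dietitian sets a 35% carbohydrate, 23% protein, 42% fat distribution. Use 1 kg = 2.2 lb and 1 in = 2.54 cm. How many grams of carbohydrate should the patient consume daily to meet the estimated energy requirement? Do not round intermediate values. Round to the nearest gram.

168 g/day

Convert to metric: weight = 133 ÷ 2.2 = 60.4545 kg; height = 71 × 2.54 = 180.34 cm.
Harris-Benedict: BMR = 88.362 + 13.397(60.4545) + 4.799(180.34) − 5.677(51) = 1474.1962 kcal/day.
TEE = 1474.1962 × 1.3 = 1916.4551 kcal/day.
Carbohydrate energy = 35% × 1916.4551 = 670.7593 kcal.
Carbohydrate = 670.7593 ÷ 4 kcal/g = 167.6898 g.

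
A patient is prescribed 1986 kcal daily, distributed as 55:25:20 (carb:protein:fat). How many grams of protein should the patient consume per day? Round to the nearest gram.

124 g/day

Protein energy = 25% × 1986 = 496.5 kcal.
At 4 kcal/g: 496.5 ÷ 4 = 124.125 g.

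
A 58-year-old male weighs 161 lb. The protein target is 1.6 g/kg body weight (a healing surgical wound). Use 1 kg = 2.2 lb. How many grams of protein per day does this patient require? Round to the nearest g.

117 g/day

Weight in kg = 161 ÷ 2.2 = 73.1818 kg.
Protein = 1.6 g/kg × 73.1818 kg = 117.0909 g/day.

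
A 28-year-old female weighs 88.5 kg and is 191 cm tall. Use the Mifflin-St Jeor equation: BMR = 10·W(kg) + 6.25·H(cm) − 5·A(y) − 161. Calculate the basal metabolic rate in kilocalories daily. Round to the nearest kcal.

Mifflin-St Jeor (female): BMR = 10(88.5) + 6.25(191) − 5(28) − 161 = 885 + 1193.75 − 140 − 161 = 1777.75 kcal/day.

1778 kilocalories daily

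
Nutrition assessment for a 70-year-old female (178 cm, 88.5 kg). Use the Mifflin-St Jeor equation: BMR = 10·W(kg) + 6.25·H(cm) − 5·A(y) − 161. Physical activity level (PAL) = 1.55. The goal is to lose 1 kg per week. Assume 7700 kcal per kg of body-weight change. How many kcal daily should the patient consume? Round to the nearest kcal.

Mifflin-St Jeor (female): BMR = 10(88.5) + 6.25(178) − 5(70) − 161 = 885 + 1112.5 − 350 − 161 = 1486.5 kcal/day.
TEE = 1486.5 × 1.55 = 2304.075 kcal/day.
Required daily deficit = 1 × 7700 ÷ 7 = 1100 kcal/day.
Target intake = 2304.075 − 1100 = 1204.075 kcal/day.

1204 kcal daily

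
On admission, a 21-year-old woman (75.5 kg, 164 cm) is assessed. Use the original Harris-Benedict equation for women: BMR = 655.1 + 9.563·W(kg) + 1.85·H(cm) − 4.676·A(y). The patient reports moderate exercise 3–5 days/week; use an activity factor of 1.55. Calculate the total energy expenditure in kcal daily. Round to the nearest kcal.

2453 kcal daily

Harris-Benedict: BMR = 655.1 + 9.563(75.5) + 1.85(164) − 4.676(21) = 1582.3105 kcal/day.
TEE = BMR × activity factor = 1582.3105 × 1.55 = 2452.5813 kcal/day.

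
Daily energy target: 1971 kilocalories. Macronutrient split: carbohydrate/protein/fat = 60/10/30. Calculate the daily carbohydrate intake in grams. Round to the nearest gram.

296 g/day

Carbohydrate energy = 60% × 1971 = 1182.6 kcal.
At 4 kcal/g: 1182.6 ÷ 4 = 295.65 g.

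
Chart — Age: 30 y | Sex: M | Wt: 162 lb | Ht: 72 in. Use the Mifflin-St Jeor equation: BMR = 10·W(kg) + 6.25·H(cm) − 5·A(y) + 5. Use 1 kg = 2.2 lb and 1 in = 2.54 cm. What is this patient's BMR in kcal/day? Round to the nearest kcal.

Convert to metric: weight = 162 ÷ 2.2 = 73.6364 kg; height = 72 × 2.54 = 182.88 cm.
Mifflin-St Jeor (male): BMR = 10(73.6364) + 6.25(182.88) − 5(30) + 5 = 736.3636 + 1143 − 150 + 5 = 1734.3636 kcal/day.

1734 kcal/day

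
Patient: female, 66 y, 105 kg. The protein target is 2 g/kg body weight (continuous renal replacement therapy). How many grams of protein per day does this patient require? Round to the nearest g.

Protein = 2 g/kg × 105 kg = 210 g/day.

210 g/day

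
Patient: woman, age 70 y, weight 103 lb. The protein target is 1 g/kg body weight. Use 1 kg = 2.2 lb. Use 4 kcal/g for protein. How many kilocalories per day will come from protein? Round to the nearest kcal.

187 kcal/day

Weight in kg = 103 ÷ 2.2 = 46.8182 kg.
Protein = 1 g/kg × 46.8182 kg = 46.8182 g/day.
Protein energy = 46.8182 g × 4 kcal/g = 187.2727 kcal/day.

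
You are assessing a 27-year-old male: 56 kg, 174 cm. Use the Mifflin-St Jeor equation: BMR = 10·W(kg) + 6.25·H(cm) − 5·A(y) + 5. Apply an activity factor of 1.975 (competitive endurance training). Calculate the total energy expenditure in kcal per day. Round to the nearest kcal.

Mifflin-St Jeor (male): BMR = 10(56) + 6.25(174) − 5(27) + 5 = 560 + 1087.5 − 135 + 5 = 1517.5 kcal/day.
TEE = BMR × activity factor = 1517.5 × 1.975 = 2997.0625 kcal/day.

2997 kcal per day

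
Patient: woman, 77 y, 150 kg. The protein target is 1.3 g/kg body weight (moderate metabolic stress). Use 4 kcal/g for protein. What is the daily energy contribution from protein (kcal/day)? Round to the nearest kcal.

Protein = 1.3 g/kg × 150 kg = 195 g/day.
Protein energy = 195 g × 4 kcal/g = 780 kcal/day.

780 kcal/day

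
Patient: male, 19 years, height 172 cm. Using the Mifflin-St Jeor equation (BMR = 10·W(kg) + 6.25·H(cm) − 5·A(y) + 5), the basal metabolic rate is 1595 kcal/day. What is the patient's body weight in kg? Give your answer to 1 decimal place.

61.0 kg

1595 = 10·W + 6.25(172) − 5(19) + 5
10·W = 1595 − 985 = 610, so W = 61 kg.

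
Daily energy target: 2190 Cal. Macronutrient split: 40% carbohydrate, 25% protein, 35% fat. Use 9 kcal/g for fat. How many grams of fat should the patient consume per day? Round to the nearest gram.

Fat energy = 35% × 2190 = 766.5 kcal.
At 9 kcal/g: 766.5 ÷ 9 = 85.1667 g.

85 g/day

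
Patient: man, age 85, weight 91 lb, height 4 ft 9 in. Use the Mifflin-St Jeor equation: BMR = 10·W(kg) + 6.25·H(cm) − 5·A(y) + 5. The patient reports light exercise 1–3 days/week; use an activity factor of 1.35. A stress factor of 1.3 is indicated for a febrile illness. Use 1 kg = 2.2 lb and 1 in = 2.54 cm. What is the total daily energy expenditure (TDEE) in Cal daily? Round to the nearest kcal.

1577 Cal daily

Convert to metric: weight = 91 ÷ 2.2 = 41.3636 kg; height = (4×12 + 9) × 2.54 = 57 × 2.54 = 144.78 cm.
Mifflin-St Jeor (male): BMR = 10(41.3636) + 6.25(144.78) − 5(85) + 5 = 413.6364 + 904.875 − 425 + 5 = 898.5114 kcal/day.
TEE = BMR × activity factor = 898.5114 × 1.35 = 1212.9903 kcal/day.
Apply stress factor: 1212.9903 × 1.3 = 1576.8874 kcal/day.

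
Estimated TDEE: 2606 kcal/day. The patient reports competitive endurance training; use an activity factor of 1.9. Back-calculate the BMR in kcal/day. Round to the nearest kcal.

1372 kcal/day

BMR = TEE ÷ activity factor = 2606 ÷ 1.9 = 1371.5789 kcal/day.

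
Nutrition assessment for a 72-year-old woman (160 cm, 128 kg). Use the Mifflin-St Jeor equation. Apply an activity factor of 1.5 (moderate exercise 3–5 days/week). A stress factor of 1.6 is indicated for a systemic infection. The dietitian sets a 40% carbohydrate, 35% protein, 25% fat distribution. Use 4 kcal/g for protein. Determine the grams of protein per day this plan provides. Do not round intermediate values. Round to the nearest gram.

369 g/day

Mifflin-St Jeor (female): BMR = 10(128) + 6.25(160) − 5(72) − 161 = 1280 + 1000 − 360 − 161 = 1759 kcal/day.
TEE = 1759 × 1.5 = 2638.5 kcal/day.
With stress factor 1.6: 2638.5 × 1.6 = 4221.6 kcal/day.
Protein energy = 35% × 4221.6 = 1477.56 kcal.
Protein = 1477.56 ÷ 4 kcal/g = 369.39 g.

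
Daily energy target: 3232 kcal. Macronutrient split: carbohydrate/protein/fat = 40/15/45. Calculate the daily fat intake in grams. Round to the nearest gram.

Fat energy = 45% × 3232 = 1454.4 kcal.
At 9 kcal/g: 1454.4 ÷ 9 = 161.6 g.

162 g/day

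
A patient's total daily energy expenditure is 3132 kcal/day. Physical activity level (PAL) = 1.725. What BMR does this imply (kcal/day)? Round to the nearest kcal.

1816 kcal/day

BMR = TEE ÷ activity factor = 3132 ÷ 1.725 = 1815.6522 kcal/day.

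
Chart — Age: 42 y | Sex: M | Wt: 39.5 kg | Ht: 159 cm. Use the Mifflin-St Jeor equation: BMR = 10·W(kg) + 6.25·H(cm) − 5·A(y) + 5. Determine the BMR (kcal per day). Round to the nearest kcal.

1184 kcal per day

Mifflin-St Jeor (male): BMR = 10(39.5) + 6.25(159) − 5(42) + 5 = 395 + 993.75 − 210 + 5 = 1183.75 kcal/day.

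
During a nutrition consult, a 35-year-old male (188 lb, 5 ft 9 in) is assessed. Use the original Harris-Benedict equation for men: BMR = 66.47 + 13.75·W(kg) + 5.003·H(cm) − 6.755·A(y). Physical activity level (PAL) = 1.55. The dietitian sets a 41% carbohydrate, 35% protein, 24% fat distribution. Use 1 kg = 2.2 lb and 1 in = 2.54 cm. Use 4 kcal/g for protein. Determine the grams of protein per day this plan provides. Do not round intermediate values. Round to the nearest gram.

255 g/day

Convert to metric: weight = 188 ÷ 2.2 = 85.4545 kg; height = (5×12 + 9) × 2.54 = 69 × 2.54 = 175.26 cm.
Harris-Benedict: BMR = 66.47 + 13.75(85.4545) + 5.003(175.26) − 6.755(35) = 1881.8708 kcal/day.
TEE = 1881.8708 × 1.55 = 2916.8997 kcal/day.
Protein energy = 35% × 2916.8997 = 1020.9149 kcal.
Protein = 1020.9149 ÷ 4 kcal/g = 255.2287 g.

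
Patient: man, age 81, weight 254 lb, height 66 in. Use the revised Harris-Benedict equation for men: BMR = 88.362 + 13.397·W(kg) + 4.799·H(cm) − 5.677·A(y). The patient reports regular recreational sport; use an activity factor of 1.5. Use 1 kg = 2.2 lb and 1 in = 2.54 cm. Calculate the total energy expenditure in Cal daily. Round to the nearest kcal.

2970 Cal daily

Convert to metric: weight = 254 ÷ 2.2 = 115.4545 kg; height = 66 × 2.54 = 167.64 cm.
Harris-Benedict: BMR = 88.362 + 13.397(115.4545) + 4.799(167.64) − 5.677(81) = 1979.7739 kcal/day.
TEE = BMR × activity factor = 1979.7739 × 1.5 = 2969.6609 kcal/day.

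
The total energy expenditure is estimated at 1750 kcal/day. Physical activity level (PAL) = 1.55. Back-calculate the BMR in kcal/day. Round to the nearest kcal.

1129 kcal/day

BMR = TEE ÷ activity factor = 1750 ÷ 1.55 = 1129.0323 kcal/day.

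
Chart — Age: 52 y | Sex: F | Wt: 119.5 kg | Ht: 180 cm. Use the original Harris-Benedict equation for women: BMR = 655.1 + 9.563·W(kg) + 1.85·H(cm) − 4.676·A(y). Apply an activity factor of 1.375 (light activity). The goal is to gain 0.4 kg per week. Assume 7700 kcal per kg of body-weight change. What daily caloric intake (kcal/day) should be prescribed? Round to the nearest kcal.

3036 kcal/day

Harris-Benedict: BMR = 655.1 + 9.563(119.5) + 1.85(180) − 4.676(52) = 1887.7265 kcal/day.
TEE = 1887.7265 × 1.375 = 2595.6239 kcal/day.
Required daily surplus = 0.4 × 7700 ÷ 7 = 440 kcal/day.
Target intake = 2595.6239 + 440 = 3035.6239 kcal/day.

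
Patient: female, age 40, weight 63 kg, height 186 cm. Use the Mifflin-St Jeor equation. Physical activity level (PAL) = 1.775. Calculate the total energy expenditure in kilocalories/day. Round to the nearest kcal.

Mifflin-St Jeor (female): BMR = 10(63) + 6.25(186) − 5(40) − 161 = 630 + 1162.5 − 200 − 161 = 1431.5 kcal/day.
TEE = BMR × activity factor = 1431.5 × 1.775 = 2540.9125 kcal/day.

2541 kilocalories/day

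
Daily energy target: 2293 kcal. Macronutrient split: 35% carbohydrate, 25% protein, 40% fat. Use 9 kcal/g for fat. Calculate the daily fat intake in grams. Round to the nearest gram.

102 g/day

Fat energy = 40% × 2293 = 917.2 kcal.
At 9 kcal/g: 917.2 ÷ 9 = 101.9111 g.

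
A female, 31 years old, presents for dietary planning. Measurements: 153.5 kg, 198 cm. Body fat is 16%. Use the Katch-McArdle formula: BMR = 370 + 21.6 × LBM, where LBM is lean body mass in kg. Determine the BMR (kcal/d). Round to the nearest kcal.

3155 kcal/d

LBM = 153.5 × (1 − 0.16) = 128.94 kg. Katch-McArdle: BMR = 370 + 21.6 × 128.94 = 3155.104 kcal/day.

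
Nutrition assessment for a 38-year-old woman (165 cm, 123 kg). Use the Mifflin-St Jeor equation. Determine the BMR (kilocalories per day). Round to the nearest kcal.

Mifflin-St Jeor (female): BMR = 10(123) + 6.25(165) − 5(38) − 161 = 1230 + 1031.25 − 190 − 161 = 1910.25 kcal/day.

1910 kilocalories per day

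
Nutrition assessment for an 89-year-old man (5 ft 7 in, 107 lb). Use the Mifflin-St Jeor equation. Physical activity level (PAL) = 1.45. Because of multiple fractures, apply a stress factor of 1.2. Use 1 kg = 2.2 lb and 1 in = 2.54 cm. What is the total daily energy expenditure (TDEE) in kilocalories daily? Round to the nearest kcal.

1931 kilocalories daily

Convert to metric: weight = 107 ÷ 2.2 = 48.6364 kg; height = (5×12 + 7) × 2.54 = 67 × 2.54 = 170.18 cm.
Mifflin-St Jeor (male): BMR = 10(48.6364) + 6.25(170.18) − 5(89) + 5 = 486.3636 + 1063.625 − 445 + 5 = 1109.9886 kcal/day.
TEE = BMR × activity factor = 1109.9886 × 1.45 = 1609.4835 kcal/day.
Apply stress factor: 1609.4835 × 1.2 = 1931.3802 kcal/day.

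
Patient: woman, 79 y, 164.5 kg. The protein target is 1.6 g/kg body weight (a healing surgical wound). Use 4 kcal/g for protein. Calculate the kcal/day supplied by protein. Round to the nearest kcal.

1053 kcal/day

Protein = 1.6 g/kg × 164.5 kg = 263.2 g/day.
Protein energy = 263.2 g × 4 kcal/g = 1052.8 kcal/day.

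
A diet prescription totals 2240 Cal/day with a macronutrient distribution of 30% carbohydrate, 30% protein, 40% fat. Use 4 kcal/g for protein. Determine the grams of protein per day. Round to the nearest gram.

168 g/day

Protein energy = 30% × 2240 = 672 kcal.
At 4 kcal/g: 672 ÷ 4 = 168 g.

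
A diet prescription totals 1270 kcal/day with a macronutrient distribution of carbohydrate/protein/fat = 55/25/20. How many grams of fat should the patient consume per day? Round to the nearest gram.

Fat energy = 20% × 1270 = 254 kcal.
At 9 kcal/g: 254 ÷ 9 = 28.2222 g.

28 g/day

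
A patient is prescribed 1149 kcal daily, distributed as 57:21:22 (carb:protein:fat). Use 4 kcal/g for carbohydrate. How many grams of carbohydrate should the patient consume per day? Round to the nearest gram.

164 g/day

Carbohydrate energy = 57% × 1149 = 654.93 kcal.
At 4 kcal/g: 654.93 ÷ 4 = 163.7325 g.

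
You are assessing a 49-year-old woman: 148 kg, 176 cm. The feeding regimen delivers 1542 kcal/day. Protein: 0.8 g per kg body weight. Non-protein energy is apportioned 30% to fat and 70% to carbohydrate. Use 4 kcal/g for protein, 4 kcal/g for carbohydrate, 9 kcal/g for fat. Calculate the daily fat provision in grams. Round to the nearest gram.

36 g/day

Protein = 0.8 × 148 = 118.4 g → 118.4 × 4 = 473.6 kcal.
Non-protein calories = 1542 − 473.6 = 1068.4 kcal.
Fat: 30% × 1068.4 = 320.52 kcal; carbohydrate: 747.88 kcal.
Fat: 320.52 kcal ÷ 9 kcal/g = 35.6133 g.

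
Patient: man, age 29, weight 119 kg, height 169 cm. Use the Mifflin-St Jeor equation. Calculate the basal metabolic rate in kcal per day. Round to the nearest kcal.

2106 kcal per day

Mifflin-St Jeor (male): BMR = 10(119) + 6.25(169) − 5(29) + 5 = 1190 + 1056.25 − 145 + 5 = 2106.25 kcal/day.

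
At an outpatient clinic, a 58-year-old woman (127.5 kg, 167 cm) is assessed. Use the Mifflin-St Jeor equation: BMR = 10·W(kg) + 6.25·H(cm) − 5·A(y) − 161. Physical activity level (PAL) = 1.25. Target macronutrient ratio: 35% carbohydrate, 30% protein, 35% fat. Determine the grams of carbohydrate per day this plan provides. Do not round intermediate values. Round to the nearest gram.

204 g/day

Mifflin-St Jeor (female): BMR = 10(127.5) + 6.25(167) − 5(58) − 161 = 1275 + 1043.75 − 290 − 161 = 1867.75 kcal/day.
TEE = 1867.75 × 1.25 = 2334.6875 kcal/day.
Carbohydrate energy = 35% × 2334.6875 = 817.1406 kcal.
Carbohydrate = 817.1406 ÷ 4 kcal/g = 204.2852 g.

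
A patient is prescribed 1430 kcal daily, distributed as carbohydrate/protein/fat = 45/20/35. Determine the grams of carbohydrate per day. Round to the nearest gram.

Carbohydrate energy = 45% × 1430 = 643.5 kcal.
At 4 kcal/g: 643.5 ÷ 4 = 160.875 g.

161 g/day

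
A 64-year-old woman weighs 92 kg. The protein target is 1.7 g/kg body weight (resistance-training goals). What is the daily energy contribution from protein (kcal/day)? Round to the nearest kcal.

Protein = 1.7 g/kg × 92 kg = 156.4 g/day.
Protein energy = 156.4 g × 4 kcal/g = 625.6 kcal/day.

626 kcal/day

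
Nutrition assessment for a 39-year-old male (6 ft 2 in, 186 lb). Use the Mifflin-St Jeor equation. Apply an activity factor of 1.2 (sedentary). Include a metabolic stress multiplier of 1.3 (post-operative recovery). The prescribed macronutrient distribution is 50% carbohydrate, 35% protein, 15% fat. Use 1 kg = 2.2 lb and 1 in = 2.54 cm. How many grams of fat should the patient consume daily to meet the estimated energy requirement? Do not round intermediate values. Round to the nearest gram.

48 g/day

Convert to metric: weight = 186 ÷ 2.2 = 84.5455 kg; height = (6×12 + 2) × 2.54 = 74 × 2.54 = 187.96 cm.
Mifflin-St Jeor (male): BMR = 10(84.5455) + 6.25(187.96) − 5(39) + 5 = 845.4545 + 1174.75 − 195 + 5 = 1830.2045 kcal/day.
TEE = 1830.2045 × 1.2 = 2196.2455 kcal/day.
With stress factor 1.3: 2196.2455 × 1.3 = 2855.1191 kcal/day.
Fat energy = 15% × 2855.1191 = 428.2679 kcal.
Fat = 428.2679 ÷ 9 kcal/g = 47.5853 g.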